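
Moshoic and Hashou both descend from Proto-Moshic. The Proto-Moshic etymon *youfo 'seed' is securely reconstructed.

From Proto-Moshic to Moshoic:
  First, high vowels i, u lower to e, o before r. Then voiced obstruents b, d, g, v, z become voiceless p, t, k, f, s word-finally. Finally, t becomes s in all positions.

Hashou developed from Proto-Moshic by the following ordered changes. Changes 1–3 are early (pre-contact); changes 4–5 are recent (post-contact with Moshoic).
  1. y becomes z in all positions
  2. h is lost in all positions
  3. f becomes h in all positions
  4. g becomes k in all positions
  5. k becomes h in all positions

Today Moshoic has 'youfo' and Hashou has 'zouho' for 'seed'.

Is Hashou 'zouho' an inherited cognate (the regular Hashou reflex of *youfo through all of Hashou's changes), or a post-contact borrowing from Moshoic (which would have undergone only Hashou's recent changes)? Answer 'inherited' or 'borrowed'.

If inherited, *youfo would pass through all of Hashou's changes:
Hashou: *youfo
  youfo → zoufo   [unconditioned shift]
  zoufo (rule 2 does not apply)
  zoufo → zouho   [unconditioned shift]
  zouho (rule 4 does not apply)
  zouho (rule 5 does not apply)
  giving Hashou zouho.
If borrowed from Moshoic 'youfo' after the early changes, it would undergo only the recent ones:
  rule 4 (unconditioned shift): no change (youfo)
  rule 5 (unconditioned shift): no change (youfo)
  ⇒ as a loan: youfo
Hashou 'zouho' matches the inherited outcome exactly, so it is an inherited cognate, not a loan.

inherited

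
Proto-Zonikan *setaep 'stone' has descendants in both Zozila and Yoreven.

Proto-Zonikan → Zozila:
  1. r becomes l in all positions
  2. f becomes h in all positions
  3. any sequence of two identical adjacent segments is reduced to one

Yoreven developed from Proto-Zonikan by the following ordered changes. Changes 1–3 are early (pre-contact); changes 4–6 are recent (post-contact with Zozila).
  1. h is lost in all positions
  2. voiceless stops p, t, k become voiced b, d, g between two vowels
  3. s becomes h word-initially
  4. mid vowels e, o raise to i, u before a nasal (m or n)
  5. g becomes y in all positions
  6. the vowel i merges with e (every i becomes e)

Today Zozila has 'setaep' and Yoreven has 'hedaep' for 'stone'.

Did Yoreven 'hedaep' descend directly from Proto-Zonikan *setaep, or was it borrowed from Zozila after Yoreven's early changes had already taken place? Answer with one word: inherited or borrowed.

If inherited, *setaep would pass through all of Yoreven's changes:
Yoreven: start from *setaep.
  rule 1: no change — setaep
  rule 2 (intervocalic voicing): setaep → sedaep
  rule 3 (debuccalisation): sedaep → hedaep
  rule 4: no change — hedaep
  rule 5: no change — hedaep
  rule 6: no change — hedaep
  ⇒ Yoreven hedaep
If borrowed from Zozila 'setaep' after the early changes, it would undergo only the recent ones:
  rule 4 (pre-nasal raising): no change (setaep)
  rule 5 (unconditioned shift): no change (setaep)
  rule 6 (vowel merger): no change (setaep)
  ⇒ as a loan: setaep
Yoreven 'hedaep' matches the inherited outcome exactly, so it is an inherited cognate, not a loan.

inherited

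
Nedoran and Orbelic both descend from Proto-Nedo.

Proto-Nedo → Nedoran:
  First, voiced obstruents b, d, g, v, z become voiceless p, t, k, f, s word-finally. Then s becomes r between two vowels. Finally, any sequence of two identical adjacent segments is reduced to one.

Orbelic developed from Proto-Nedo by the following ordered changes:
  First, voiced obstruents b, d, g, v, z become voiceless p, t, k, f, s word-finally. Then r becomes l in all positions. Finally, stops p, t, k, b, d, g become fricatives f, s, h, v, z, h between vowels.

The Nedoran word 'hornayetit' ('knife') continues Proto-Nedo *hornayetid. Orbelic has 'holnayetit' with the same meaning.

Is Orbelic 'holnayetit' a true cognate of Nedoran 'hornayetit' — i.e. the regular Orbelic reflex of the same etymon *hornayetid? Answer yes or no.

no

Derive the expected Orbelic reflex of *hornayetid:
Orbelic: start from *hornayetid.
  rule 1 (final devoicing): hornayetid → hornayetit
  rule 2 (unconditioned shift): hornayetit → holnayetit
  rule 3 (intervocalic lenition): holnayetit → holnayesit
  ⇒ Orbelic holnayesit
The regular Orbelic reflex would be 'holnayesit', but the attested form is 'holnayetit'. The correspondence is irregular, so they are not cognates (the Orbelic form has a different source).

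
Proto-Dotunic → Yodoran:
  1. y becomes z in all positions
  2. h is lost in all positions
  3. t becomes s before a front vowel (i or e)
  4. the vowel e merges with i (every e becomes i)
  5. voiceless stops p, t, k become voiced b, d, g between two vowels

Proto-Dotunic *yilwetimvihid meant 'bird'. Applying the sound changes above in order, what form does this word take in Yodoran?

zilwisimviid

Yodoran: *yilwetimvihid
  yilwetimvihid → zilwetimvihid   [unconditioned shift]
  zilwetimvihid → zilwetimviid   [h-loss]
  zilwetimviid → zilwesimviid   [palatalisation]
  zilwesimviid → zilwisimviid   [vowel merger]
  zilwisimviid (rule 5 does not apply)
  giving Yodoran zilwisimviid.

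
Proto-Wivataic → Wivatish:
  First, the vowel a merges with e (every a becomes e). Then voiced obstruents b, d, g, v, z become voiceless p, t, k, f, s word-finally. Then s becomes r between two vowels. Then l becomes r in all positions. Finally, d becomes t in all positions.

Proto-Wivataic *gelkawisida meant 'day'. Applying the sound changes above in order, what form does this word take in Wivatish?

gerkewirite

Wivatish: start from *gelkawisida.
  rule 1 (vowel merger): gelkawisida → gelkewiside
  rule 2: no change — gelkewiside
  rule 3 (rhotacism): gelkewiside → gelkewiride
  rule 4 (unconditioned shift): gelkewiride → gerkewiride
  rule 5 (unconditioned shift): gerkewiride → gerkewirite
  ⇒ Wivatish gerkewirite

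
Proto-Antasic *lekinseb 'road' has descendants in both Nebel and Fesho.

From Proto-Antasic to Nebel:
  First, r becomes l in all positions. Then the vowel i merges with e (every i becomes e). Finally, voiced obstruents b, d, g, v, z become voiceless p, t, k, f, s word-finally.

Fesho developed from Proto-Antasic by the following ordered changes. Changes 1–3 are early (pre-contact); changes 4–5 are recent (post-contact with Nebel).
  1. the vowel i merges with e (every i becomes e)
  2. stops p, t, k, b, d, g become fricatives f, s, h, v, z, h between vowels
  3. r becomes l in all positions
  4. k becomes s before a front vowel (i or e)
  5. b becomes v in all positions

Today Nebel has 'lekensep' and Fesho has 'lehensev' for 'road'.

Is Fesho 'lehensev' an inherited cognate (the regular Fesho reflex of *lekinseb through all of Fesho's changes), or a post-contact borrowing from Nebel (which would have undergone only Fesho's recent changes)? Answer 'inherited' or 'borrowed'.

If inherited, *lekinseb would pass through all of Fesho's changes:
Fesho: start from *lekinseb.
  rule 1 (vowel merger): lekinseb → lekenseb
  rule 2 (intervocalic lenition): lekenseb → lehenseb
  rule 3: no change — lehenseb
  rule 4: no change — lehenseb
  rule 5 (unconditioned shift): lehenseb → lehensev
  ⇒ Fesho lehensev
If borrowed from Nebel 'lekensep' after the early changes, it would undergo only the recent ones:
  rule 4 (palatalisation): lekensep → lesensep
  rule 5 (unconditioned shift): no change (lesensep)
  ⇒ as a loan: lesensep
Fesho 'lehensev' matches the inherited outcome exactly, so it is an inherited cognate, not a loan.

inherited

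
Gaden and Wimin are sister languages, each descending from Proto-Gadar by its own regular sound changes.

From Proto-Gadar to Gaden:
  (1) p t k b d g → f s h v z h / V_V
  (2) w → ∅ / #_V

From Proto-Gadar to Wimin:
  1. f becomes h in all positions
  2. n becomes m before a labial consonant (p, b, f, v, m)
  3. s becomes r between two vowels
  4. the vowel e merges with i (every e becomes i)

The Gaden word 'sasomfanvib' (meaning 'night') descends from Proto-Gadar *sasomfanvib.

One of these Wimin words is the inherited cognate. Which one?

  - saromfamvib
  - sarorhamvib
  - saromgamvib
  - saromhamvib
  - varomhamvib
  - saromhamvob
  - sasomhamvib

Wimin: start from *sasomfanvib.
  rule 1 (unconditioned shift): sasomfanvib → sasomhanvib
  rule 2 (nasal place assimilation): sasomhanvib → sasomhamvib
  rule 3 (rhotacism): sasomhamvib → saromhamvib
  rule 4: no change — saromhamvib
  ⇒ Wimin saromhamvib

saromhamvib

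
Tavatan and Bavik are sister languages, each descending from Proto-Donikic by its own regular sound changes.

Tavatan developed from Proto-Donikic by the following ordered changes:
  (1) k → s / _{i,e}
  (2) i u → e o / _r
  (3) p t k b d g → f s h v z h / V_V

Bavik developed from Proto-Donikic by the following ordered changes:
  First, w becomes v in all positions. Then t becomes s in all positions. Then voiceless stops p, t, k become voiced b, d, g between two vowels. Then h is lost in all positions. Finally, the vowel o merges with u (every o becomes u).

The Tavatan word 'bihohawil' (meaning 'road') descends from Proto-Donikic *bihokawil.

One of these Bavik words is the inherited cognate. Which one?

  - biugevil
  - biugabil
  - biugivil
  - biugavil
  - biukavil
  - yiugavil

biugavil

Bavik: *bihokawil
  bihokawil → bihokavil   [unconditioned shift]
  bihokavil (rule 2 does not apply)
  bihokavil → bihogavil   [intervocalic voicing]
  bihogavil → biogavil   [h-loss]
  biogavil → biugavil   [vowel merger]
  giving Bavik biugavil.
Among the options, 'biugavil' alone shows every Bavik change applied in order.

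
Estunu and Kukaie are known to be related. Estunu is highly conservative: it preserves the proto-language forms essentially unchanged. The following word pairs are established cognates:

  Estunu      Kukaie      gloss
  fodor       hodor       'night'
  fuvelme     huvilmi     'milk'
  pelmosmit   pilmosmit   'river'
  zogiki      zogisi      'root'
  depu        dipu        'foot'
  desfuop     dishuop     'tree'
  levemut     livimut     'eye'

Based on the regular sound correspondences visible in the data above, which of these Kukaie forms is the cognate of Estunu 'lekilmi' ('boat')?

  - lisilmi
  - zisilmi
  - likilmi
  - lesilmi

fuvelme ~ huvilmi, pelmosmit ~ pilmosmit — Estunu e corresponds to Kukaie i after a consonant, before a consonant other than r, m, n, p, b, f, v.
zogiki ~ zogisi — Estunu k corresponds to Kukaie s between vowels (before a front vowel).
Applying these to Estunu 'lekilmi':
  lekilmi → likilmi   (e→i after a consonant, before a consonant other than r, m, n, p, b, f, v)
  likilmi → lisilmi   (k→s between vowels (before a front vowel))
So the Kukaie cognate is 'lisilmi'.

lisilmi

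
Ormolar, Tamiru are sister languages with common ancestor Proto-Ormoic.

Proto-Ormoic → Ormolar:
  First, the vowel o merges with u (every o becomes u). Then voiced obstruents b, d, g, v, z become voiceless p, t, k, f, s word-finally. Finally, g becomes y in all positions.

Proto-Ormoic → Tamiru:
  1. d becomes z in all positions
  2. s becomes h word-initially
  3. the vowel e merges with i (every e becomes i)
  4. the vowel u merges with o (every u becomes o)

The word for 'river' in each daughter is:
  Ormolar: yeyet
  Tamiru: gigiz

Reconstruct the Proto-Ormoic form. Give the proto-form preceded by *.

*geged

Position 5: Ormolar has t, Tamiru has z. Taking the neighbouring segments as reconstructed: Ormolar t could go back to *t or *d; Tamiru z could go back to *d or *z — the one source consistent with every daughter is *d.
Position 1: Ormolar has y, Tamiru has g. Tamiru preserves g here (none of its changes turn any other segment into g), so the proto-segment is *g.
Position 2: Ormolar has e, Tamiru has i. Ormolar preserves e here (none of its changes turn any other segment into e), so the proto-segment is *e.
This points to *geged. Verify forward in each daughter:
Ormolar: start from *geged.
  rule 1: no change — geged
  rule 2 (final devoicing): geged → geget
  rule 3 (unconditioned shift): geget → yeyet
  ⇒ Ormolar yeyet
Tamiru: start from *geged.
  rule 1 (unconditioned shift): geged → gegez
  rule 2: no change — gegez
  rule 3 (vowel merger): gegez → gigiz
  rule 4: no change — gigiz
  ⇒ Tamiru gigiz
Only *geged yields all of Ormolar yeyet, Tamiru gigiz.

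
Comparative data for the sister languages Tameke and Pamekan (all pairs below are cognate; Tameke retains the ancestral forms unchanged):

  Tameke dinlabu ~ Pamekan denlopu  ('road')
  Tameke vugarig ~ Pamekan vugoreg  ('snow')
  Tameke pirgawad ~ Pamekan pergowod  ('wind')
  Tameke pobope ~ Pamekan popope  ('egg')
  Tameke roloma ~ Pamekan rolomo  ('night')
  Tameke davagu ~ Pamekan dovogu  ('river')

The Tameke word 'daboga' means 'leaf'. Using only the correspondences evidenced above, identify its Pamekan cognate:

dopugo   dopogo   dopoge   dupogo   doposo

dopogo

dinlabu ~ denlopu — Tameke a corresponds to Pamekan o after a consonant, before a labial obstruent.
pobope ~ popope — Tameke b corresponds to Pamekan p between vowels (before a back vowel).
roloma ~ rolomo — Tameke a corresponds to Pamekan o word-finally.
Applying these to Tameke 'daboga':
  daboga → doboga   (a→o after a consonant, before a labial obstruent)
  doboga → dopoga   (b→p between vowels (before a back vowel))
  dopoga → dopogo   (a→o word-finally)
So the Pamekan cognate is 'dopogo'.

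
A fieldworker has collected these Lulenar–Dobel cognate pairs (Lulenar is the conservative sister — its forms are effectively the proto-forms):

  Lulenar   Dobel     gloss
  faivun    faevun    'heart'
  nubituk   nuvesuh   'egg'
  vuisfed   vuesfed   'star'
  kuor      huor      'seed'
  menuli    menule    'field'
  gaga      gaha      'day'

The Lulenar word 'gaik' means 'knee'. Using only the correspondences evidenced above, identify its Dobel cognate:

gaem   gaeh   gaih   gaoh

vuisfed ~ vuesfed — Lulenar i corresponds to Dobel e after a vowel, before a consonant other than r, m, n, p, b, f, v.
nubituk ~ nuvesuh — Lulenar k corresponds to Dobel h word-finally.
Applying these to Lulenar 'gaik':
  gaik → gaek   (i→e after a vowel, before a consonant other than r, m, n, p, b, f, v)
  gaek → gaeh   (k→h word-finally)
So the Dobel cognate is 'gaeh'.

gaeh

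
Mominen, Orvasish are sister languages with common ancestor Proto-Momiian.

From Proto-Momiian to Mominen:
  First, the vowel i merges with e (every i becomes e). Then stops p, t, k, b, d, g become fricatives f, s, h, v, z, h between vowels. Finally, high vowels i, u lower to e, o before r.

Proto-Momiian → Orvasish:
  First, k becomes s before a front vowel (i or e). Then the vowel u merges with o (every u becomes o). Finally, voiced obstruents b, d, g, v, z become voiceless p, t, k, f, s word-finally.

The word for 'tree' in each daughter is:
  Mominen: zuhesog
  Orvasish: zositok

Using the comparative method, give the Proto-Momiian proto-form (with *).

Position 3: Mominen has h, Orvasish has s. Taking the neighbouring segments as reconstructed: Mominen h could go back to *k or *g or *h; Orvasish s could go back to *k or *s — the one source consistent with every daughter is *k.
Position 7: Mominen has g, Orvasish has k. Mominen preserves g here (none of its changes turn any other segment into g), so the proto-segment is *g.
This points to *zukitog. Verify forward in each daughter:
Mominen: start from *zukitog.
  rule 1 (vowel merger): zukitog → zuketog
  rule 2 (intervocalic lenition): zuketog → zuhesog
  rule 3: no change — zuhesog
  ⇒ Mominen zuhesog
Orvasish: *zukitog
  zukitog → zusitog   [palatalisation]
  zusitog → zositog   [vowel merger]
  zositog → zositok   [final devoicing]
  giving Orvasish zositok.
*zukitog is the unique common source.

*zukitog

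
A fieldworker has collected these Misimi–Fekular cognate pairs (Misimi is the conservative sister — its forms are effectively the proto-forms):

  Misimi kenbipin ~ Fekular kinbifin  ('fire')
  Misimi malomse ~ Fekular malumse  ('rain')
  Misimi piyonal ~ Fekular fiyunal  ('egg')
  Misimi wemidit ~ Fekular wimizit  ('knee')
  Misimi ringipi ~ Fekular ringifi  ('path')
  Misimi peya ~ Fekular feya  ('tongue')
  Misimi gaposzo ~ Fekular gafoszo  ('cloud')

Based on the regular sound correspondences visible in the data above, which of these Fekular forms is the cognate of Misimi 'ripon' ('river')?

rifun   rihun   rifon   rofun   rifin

rifun

gaposzo ~ gafoszo — Misimi p corresponds to Fekular f between vowels (before a back vowel).
piyonal ~ fiyunal — Misimi o corresponds to Fekular u after a consonant, before a nasal.
Applying these to Misimi 'ripon':
  ripon → rifon   (p→f between vowels (before a back vowel))
  rifon → rifun   (o→u after a consonant, before a nasal)
So the Fekular cognate is 'rifun'.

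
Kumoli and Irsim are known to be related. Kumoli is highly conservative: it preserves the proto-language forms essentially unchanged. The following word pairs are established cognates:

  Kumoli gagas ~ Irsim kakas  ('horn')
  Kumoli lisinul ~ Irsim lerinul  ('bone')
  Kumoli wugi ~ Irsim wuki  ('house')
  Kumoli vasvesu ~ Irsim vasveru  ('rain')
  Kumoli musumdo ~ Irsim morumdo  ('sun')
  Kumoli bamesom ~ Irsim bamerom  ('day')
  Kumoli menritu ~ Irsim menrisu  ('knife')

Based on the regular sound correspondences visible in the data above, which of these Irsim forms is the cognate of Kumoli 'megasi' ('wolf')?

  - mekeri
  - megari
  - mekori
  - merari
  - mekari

gagas ~ kakas — Kumoli g corresponds to Irsim k between vowels (before a back vowel).
lisinul ~ lerinul — Kumoli s corresponds to Irsim r between vowels (before a front vowel).
Applying these to Kumoli 'megasi':
  megasi → mekasi   (g→k between vowels (before a back vowel))
  mekasi → mekari   (s→r between vowels (before a front vowel))
So the Irsim cognate is 'mekari'.

mekari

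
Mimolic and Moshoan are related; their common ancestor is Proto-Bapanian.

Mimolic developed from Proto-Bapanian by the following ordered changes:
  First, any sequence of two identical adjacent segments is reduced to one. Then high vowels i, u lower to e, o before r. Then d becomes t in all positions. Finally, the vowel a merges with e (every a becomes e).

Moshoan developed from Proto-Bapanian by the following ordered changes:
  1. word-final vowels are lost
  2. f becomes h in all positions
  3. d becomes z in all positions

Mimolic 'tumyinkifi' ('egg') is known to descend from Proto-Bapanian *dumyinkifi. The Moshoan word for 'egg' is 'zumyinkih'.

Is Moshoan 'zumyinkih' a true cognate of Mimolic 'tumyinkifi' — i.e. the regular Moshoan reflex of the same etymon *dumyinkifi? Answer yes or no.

yes

Derive the expected Moshoan reflex of *dumyinkifi:
Moshoan: *dumyinkifi
  dumyinkifi → dumyinkif   [apocope]
  dumyinkif → dumyinkih   [unconditioned shift]
  dumyinkih → zumyinkih   [unconditioned shift]
  giving Moshoan zumyinkih.
Moshoan 'zumyinkih' matches the regular reflex exactly, so the pair is cognate.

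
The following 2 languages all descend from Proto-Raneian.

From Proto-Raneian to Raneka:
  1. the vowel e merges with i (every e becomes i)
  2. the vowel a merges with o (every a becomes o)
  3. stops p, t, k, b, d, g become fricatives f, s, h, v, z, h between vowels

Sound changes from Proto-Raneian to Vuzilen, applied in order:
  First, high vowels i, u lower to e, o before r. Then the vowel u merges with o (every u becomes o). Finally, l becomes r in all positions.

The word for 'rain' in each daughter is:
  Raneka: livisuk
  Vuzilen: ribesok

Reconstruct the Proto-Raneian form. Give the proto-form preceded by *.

Position 4: Raneka has i, Vuzilen has e. Taking the neighbouring segments as reconstructed: Raneka i could go back to *e or *i; Vuzilen e can only go back to *e — the one source consistent with every daughter is *e.
Position 1: Raneka has l, Vuzilen has r. Raneka preserves l here (none of its changes turn any other segment into l), so the proto-segment is *l.
Position 6: Raneka has u, Vuzilen has o. Raneka preserves u here (none of its changes turn any other segment into u), so the proto-segment is *u.
Continuing position by position gives *libesuk; check it forward:
Raneka: *libesuk > libisuk > livisuk  (by vowel merger, intervocalic lenition)
Vuzilen: *libesuk > libesok > ribesok  (by vowel merger, unconditioned shift)
No other proto-form is consistent with every reflex, so the reconstruction is *libesuk.

*libesuk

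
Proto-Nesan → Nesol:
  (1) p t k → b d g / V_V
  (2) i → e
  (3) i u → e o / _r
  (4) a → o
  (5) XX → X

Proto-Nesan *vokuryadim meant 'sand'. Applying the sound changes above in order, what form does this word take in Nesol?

Nesol: *vokuryadim > voguryadim > voguryadem > vogoryadem > vogoryodem  (by intervocalic voicing, vowel merger, pre-rhotic lowering, vowel merger)

vogoryodem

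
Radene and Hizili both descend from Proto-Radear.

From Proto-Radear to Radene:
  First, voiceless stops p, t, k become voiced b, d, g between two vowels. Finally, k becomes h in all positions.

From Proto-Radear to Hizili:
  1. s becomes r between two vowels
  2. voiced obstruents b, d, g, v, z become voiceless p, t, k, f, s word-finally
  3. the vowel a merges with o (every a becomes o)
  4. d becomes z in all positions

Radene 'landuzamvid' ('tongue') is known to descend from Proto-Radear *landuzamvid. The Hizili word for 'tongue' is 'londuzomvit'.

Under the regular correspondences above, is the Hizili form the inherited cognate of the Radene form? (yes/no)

no

Derive the expected Hizili reflex of *landuzamvid:
Hizili: *landuzamvid > landuzamvit > londuzomvit > lonzuzomvit  (by final devoicing, vowel merger, unconditioned shift)
The regular Hizili reflex would be 'lonzuzomvit', but the attested form is 'londuzomvit'. The correspondence is irregular, so they are not cognates (the Hizili form has a different source).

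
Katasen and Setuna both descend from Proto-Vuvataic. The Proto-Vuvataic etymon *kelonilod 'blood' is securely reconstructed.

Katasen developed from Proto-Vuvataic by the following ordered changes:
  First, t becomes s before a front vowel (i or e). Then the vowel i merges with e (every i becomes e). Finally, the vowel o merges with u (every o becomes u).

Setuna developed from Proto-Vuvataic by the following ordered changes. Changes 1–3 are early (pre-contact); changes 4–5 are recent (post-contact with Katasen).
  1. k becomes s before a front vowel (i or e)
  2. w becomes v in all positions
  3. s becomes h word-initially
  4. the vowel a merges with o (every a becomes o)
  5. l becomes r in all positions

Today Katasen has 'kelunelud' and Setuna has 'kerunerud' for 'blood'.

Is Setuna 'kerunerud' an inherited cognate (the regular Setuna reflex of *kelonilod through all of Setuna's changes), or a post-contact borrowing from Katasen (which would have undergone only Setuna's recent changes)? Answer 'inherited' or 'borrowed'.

If inherited, *kelonilod would pass through all of Setuna's changes:
Setuna: *kelonilod
  kelonilod → selonilod   [palatalisation]
  selonilod (rule 2 does not apply)
  selonilod → helonilod   [debuccalisation]
  helonilod (rule 4 does not apply)
  helonilod → heronirod   [unconditioned shift]
  giving Setuna heronirod.
If borrowed from Katasen 'kelunelud' after the early changes, it would undergo only the recent ones:
  rule 4 (vowel merger): no change (kelunelud)
  rule 5 (unconditioned shift): kelunelud → kerunerud
  ⇒ as a loan: kerunerud
Setuna 'kerunerud' matches the loan outcome 'kerunerud', not the inherited 'heronirod' — it skipped the early Setuna changes, so it was borrowed from Katasen.

borrowed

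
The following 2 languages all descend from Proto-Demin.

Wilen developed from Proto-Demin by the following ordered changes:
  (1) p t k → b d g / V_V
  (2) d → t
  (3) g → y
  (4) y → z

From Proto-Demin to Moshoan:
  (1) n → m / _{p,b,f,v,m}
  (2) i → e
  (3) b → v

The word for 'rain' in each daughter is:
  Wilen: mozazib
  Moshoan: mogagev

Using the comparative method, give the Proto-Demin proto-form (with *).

*mogagib

Position 7: Wilen has b, Moshoan has v. Taking the neighbouring segments as reconstructed: Wilen b can only go back to *b; Moshoan v could go back to *b or *v — the one source consistent with every daughter is *b.
Position 5: Wilen has z, Moshoan has g. Moshoan preserves g here (none of its changes turn any other segment into g), so the proto-segment is *g.
Position 6: Wilen has i, Moshoan has e. Wilen preserves i here (none of its changes turn any other segment into i), so the proto-segment is *i.
This points to *mogagib. Verify forward in each daughter:
Wilen: *mogagib > moyayib > mozazib  (by unconditioned shift, unconditioned shift)
Moshoan: *mogagib > mogageb > mogagev  (by vowel merger, unconditioned shift)
Only *mogagib yields all of Wilen mozazib, Moshoan mogagev.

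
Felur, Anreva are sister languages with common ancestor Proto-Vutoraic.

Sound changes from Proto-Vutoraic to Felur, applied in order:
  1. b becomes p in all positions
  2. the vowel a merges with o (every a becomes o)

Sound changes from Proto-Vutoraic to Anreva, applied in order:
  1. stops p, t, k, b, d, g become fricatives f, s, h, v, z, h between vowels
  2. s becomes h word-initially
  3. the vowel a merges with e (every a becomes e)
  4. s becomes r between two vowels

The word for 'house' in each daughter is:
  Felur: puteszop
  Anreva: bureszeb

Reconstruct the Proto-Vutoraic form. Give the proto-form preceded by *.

*buteszab

Position 8: Felur has p, Anreva has b. Anreva preserves b here (none of its changes turn any other segment into b), so the proto-segment is *b.
Position 3: Felur has t, Anreva has r. Felur preserves t here (none of its changes turn any other segment into t), so the proto-segment is *t.
Continuing position by position gives *buteszab; check it forward:
Felur: *buteszab > puteszap > puteszop  (by unconditioned shift, vowel merger)
Anreva: *buteszab > buseszab > buseszeb > bureszeb  (by intervocalic lenition, vowel merger, rhotacism)
Only *buteszab yields all of Felur puteszop, Anreva bureszeb.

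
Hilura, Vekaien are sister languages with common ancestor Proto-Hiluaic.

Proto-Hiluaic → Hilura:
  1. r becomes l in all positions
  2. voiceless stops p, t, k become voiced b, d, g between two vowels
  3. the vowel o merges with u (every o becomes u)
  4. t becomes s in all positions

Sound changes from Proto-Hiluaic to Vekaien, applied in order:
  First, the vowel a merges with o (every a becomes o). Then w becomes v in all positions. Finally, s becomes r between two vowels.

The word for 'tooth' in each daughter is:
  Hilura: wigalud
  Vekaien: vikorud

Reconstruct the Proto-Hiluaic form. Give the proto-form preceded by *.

*wikarud

Position 3: Hilura has g, Vekaien has k. Vekaien preserves k here (none of its changes turn any other segment into k), so the proto-segment is *k.
Position 5: Hilura has l, Vekaien has r. Taking the neighbouring segments as reconstructed: Hilura l could go back to *l or *r; Vekaien r could go back to *s or *r — the one source consistent with every daughter is *r.
Verify the candidate proto-form against each daughter:
Hilura: *wikarud > wikalud > wigalud  (by unconditioned shift, intervocalic voicing)
Vekaien: start from *wikarud.
  rule 1 (vowel merger): wikarud → wikorud
  rule 2 (unconditioned shift): wikorud → vikorud
  rule 3: no change — vikorud
  ⇒ Vekaien vikorud
*wikarud is the unique common source.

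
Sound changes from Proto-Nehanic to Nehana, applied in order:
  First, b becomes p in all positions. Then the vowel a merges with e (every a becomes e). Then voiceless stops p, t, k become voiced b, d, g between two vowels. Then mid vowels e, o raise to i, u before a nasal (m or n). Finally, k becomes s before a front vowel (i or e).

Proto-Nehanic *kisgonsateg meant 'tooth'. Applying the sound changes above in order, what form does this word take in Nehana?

sisgunsedeg

Nehana: start from *kisgonsateg.
  rule 1: no change — kisgonsateg
  rule 2 (vowel merger): kisgonsateg → kisgonseteg
  rule 3 (intervocalic voicing): kisgonseteg → kisgonsedeg
  rule 4 (pre-nasal raising): kisgonsedeg → kisgunsedeg
  rule 5 (palatalisation): kisgunsedeg → sisgunsedeg
  ⇒ Nehana sisgunsedeg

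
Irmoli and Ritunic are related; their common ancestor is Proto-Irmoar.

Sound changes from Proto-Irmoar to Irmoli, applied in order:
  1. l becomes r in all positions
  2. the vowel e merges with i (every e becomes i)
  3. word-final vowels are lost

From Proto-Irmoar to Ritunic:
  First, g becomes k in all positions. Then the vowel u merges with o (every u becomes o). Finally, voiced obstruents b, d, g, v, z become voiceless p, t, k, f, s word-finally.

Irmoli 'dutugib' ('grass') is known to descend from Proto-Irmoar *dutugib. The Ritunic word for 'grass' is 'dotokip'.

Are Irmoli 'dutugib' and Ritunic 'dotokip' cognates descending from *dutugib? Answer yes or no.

yes

Derive the expected Ritunic reflex of *dutugib:
Ritunic: *dutugib > dutukib > dotokib > dotokip  (by unconditioned shift, vowel merger, final devoicing)
Ritunic 'dotokip' matches the regular reflex exactly, so the pair is cognate.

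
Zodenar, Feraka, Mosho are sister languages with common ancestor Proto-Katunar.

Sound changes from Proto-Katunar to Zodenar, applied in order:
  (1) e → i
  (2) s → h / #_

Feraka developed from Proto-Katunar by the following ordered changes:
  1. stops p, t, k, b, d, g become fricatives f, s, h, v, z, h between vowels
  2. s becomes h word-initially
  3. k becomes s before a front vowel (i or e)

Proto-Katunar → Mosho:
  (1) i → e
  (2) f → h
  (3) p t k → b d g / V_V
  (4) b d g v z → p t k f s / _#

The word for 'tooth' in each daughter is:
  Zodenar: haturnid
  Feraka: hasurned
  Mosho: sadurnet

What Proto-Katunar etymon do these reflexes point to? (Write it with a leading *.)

Position 7: Zodenar has i, Feraka has e, Mosho has e. Feraka preserves e here (none of its changes turn any other segment into e), so the proto-segment is *e.
Position 8: Zodenar has d, Feraka has d, Mosho has t. Zodenar preserves d here (none of its changes turn any other segment into d), so the proto-segment is *d.
This points to *saturned. Verify forward in each daughter:
Zodenar: start from *saturned.
  rule 1 (vowel merger): saturned → saturnid
  rule 2 (debuccalisation): saturnid → haturnid
  ⇒ Zodenar haturnid
Feraka: start from *saturned.
  rule 1 (intervocalic lenition): saturned → sasurned
  rule 2 (debuccalisation): sasurned → hasurned
  rule 3: no change — hasurned
  ⇒ Feraka hasurned
Mosho: *saturned > sadurned > sadurnet  (by intervocalic voicing, final devoicing)
Only *saturned yields all of Zodenar haturnid, Feraka hasurned, Mosho sadurnet.

*saturned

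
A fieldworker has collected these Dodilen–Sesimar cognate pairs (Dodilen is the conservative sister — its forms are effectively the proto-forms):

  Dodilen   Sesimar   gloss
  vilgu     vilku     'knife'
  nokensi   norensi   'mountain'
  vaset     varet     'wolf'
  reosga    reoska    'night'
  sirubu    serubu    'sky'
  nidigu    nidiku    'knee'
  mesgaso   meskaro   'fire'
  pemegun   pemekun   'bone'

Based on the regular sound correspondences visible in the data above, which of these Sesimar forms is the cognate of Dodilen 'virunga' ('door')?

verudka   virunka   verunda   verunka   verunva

sirubu ~ serubu — Dodilen i corresponds to Sesimar e after a consonant, before r.
reosga ~ reoska, mesgaso ~ meskaro — Dodilen g corresponds to Sesimar k after a consonant, before a back vowel.
Applying these to Dodilen 'virunga':
  virunga → verunga   (i→e after a consonant, before r)
  verunga → verunka   (g→k after a consonant, before a back vowel)
So the Sesimar cognate is 'verunka'.

verunka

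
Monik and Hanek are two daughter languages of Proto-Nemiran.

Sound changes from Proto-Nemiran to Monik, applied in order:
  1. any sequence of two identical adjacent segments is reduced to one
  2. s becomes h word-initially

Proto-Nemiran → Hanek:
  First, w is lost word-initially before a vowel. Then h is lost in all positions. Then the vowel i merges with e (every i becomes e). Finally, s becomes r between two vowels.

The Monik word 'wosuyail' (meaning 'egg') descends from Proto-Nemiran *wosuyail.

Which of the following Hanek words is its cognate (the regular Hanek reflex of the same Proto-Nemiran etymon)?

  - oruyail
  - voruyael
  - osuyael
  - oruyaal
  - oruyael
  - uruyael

Hanek: *wosuyail
  wosuyail → osuyail   [glide loss]
  osuyail (rule 2 does not apply)
  osuyail → osuyael   [vowel merger]
  osuyael → oruyael   [rhotacism]
  giving Hanek oruyael.
Among the options, 'oruyael' alone shows every Hanek change applied in order.

oruyael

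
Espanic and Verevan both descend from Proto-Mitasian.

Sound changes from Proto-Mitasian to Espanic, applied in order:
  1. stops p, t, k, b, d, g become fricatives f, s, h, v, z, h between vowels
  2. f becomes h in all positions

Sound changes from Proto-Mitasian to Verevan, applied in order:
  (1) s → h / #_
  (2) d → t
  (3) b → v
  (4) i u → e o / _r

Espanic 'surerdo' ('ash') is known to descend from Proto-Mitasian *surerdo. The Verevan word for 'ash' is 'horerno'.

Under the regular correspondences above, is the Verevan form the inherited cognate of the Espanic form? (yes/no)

no

Derive the expected Verevan reflex of *surerdo:
Verevan: start from *surerdo.
  rule 1 (debuccalisation): surerdo → hurerdo
  rule 2 (unconditioned shift): hurerdo → hurerto
  rule 3: no change — hurerto
  rule 4 (pre-rhotic lowering): hurerto → horerto
  ⇒ Verevan horerto
The regular Verevan reflex would be 'horerto', but the attested form is 'horerno'. The correspondence is irregular, so they are not cognates (the Verevan form has a different source).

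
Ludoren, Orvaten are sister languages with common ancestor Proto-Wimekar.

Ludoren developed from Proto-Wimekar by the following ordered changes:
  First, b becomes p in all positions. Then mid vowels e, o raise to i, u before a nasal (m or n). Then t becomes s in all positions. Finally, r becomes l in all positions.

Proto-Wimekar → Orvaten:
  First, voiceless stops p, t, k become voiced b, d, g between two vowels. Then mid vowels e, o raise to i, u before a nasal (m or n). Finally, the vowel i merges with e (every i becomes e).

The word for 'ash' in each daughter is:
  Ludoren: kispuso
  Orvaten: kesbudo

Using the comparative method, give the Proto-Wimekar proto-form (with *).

Position 6: Ludoren has s, Orvaten has d. Taking the neighbouring segments as reconstructed: Ludoren s could go back to *t or *s; Orvaten d could go back to *t or *d — the one source consistent with every daughter is *t.
Position 2: Ludoren has i, Orvaten has e. Taking the neighbouring segments as reconstructed: Ludoren i can only go back to *i; Orvaten e could go back to *e or *i — the one source consistent with every daughter is *i.
Position 4: Ludoren has p, Orvaten has b. Taking the neighbouring segments as reconstructed: Ludoren p could go back to *p or *b; Orvaten b can only go back to *b — the one source consistent with every daughter is *b.
Continuing position by position gives *kisbuto; check it forward:
Ludoren: *kisbuto > kisputo > kispuso  (by unconditioned shift, unconditioned shift)
Orvaten: start from *kisbuto.
  rule 1 (intervocalic voicing): kisbuto → kisbudo
  rule 2: no change — kisbudo
  rule 3 (vowel merger): kisbudo → kesbudo
  ⇒ Orvaten kesbudo
*kisbuto is the unique common source.

*kisbuto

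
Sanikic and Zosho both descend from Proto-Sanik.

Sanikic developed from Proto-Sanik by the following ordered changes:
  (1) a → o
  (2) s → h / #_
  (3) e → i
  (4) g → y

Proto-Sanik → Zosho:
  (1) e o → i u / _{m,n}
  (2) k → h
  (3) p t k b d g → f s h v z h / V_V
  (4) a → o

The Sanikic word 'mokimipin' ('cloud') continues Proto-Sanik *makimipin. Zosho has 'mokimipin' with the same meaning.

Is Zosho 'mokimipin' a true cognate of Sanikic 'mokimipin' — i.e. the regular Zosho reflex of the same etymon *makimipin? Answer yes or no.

no

Derive the expected Zosho reflex of *makimipin:
Zosho: *makimipin
  makimipin (rule 1 does not apply)
  makimipin → mahimipin   [unconditioned shift]
  mahimipin → mahimifin   [intervocalic lenition]
  mahimifin → mohimifin   [vowel merger]
  giving Zosho mohimifin.
The regular Zosho reflex would be 'mohimifin', but the attested form is 'mokimipin'. The correspondence is irregular, so they are not cognates (the Zosho form has a different source).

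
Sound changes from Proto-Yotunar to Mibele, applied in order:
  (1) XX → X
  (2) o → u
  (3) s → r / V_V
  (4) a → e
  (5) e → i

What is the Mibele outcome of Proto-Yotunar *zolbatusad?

Mibele: *zolbatusad
  zolbatusad (rule 1 does not apply)
  zolbatusad → zulbatusad   [vowel merger]
  zulbatusad → zulbaturad   [rhotacism]
  zulbaturad → zulbetured   [vowel merger]
  zulbetured → zulbiturid   [vowel merger]
  giving Mibele zulbiturid.

zulbiturid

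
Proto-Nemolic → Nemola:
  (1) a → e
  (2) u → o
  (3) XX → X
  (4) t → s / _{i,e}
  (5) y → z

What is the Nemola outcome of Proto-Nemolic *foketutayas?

Nemola: *foketutayas
  foketutayas → foketuteyes   [vowel merger]
  foketuteyes → foketoteyes   [vowel merger]
  foketoteyes (rule 3 does not apply)
  foketoteyes → foketoseyes   [palatalisation]
  foketoseyes → foketosezes   [unconditioned shift]
  giving Nemola foketosezes.

foketosezes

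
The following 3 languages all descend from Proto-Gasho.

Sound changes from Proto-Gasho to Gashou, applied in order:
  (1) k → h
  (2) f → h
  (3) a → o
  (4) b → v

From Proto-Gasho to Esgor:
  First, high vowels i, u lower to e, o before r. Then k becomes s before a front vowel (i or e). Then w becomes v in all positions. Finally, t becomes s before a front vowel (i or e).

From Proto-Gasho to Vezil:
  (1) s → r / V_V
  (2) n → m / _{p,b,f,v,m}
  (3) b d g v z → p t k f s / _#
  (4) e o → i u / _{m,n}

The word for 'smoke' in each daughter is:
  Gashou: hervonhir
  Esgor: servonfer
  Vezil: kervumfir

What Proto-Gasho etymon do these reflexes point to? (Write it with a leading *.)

*kervonfir

Position 5: Gashou has o, Esgor has o, Vezil has u. Taking the neighbouring segments as reconstructed: Gashou o could go back to *a or *o; Esgor o can only go back to *o; Vezil u could go back to *o or *u — the one source consistent with every daughter is *o.
Position 7: Gashou has h, Esgor has f, Vezil has f. Esgor preserves f here (none of its changes turn any other segment into f), so the proto-segment is *f.
This points to *kervonfir. Verify forward in each daughter:
Gashou: *kervonfir
  kervonfir → hervonfir   [unconditioned shift]
  hervonfir → hervonhir   [unconditioned shift]
  hervonhir (rule 3 does not apply)
  hervonhir (rule 4 does not apply)
  giving Gashou hervonhir.
Esgor: start from *kervonfir.
  rule 1 (pre-rhotic lowering): kervonfir → kervonfer
  rule 2 (palatalisation): kervonfer → servonfer
  rule 3: no change — servonfer
  rule 4: no change — servonfer
  ⇒ Esgor servonfer
Vezil: *kervonfir > kervomfir > kervumfir  (by nasal place assimilation, pre-nasal raising)
No other proto-form is consistent with every reflex, so the reconstruction is *kervonfir.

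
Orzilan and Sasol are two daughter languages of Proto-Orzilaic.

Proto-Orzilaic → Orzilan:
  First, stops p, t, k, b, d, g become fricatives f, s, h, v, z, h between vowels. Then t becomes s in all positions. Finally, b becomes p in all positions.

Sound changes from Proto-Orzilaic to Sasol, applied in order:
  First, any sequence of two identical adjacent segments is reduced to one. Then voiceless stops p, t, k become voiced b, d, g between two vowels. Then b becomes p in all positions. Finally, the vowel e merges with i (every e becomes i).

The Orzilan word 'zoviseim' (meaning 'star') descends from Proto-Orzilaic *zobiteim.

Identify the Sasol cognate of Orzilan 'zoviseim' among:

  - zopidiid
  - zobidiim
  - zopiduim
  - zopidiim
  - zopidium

zopidiim

Sasol: start from *zobiteim.
  rule 1: no change — zobiteim
  rule 2 (intervocalic voicing): zobiteim → zobideim
  rule 3 (unconditioned shift): zobideim → zopideim
  rule 4 (vowel merger): zopideim → zopidiim
  ⇒ Sasol zopidiim
The other candidates each miss or misapply at least one Sasol change.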